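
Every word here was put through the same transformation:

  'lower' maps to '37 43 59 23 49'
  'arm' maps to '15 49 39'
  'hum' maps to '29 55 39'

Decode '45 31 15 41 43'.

piano

The formula is n = 2×(alphabet index, a=1) + 13.
Reversing it on 45 31 15 41 43: 45→(45−13)÷2=16=p, 31→(31−13)÷2=9=i, 15→(15−13)÷2=1=a, 41→(41−13)÷2=14=n, 43→(43−13)÷2=15=o.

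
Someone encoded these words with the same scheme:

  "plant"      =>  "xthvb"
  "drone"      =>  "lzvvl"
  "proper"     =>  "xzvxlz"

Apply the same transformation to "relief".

The shift depends on letter class: consonant p→x is +8, but vowel a→h is +7. The rule splits by letter class: vowels +7, consonants +8.
Applying it to relief: r(cons)+8=z, e(vowel)+7=l, l(cons)+8=t, i(vowel)+7=p, e(vowel)+7=l, f(cons)+8=n.

zltpln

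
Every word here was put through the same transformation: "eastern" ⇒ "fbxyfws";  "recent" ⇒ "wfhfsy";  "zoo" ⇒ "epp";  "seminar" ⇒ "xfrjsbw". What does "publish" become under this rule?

The shift depends on letter class: consonant s→x is +5, but vowel e→f is +1. The rule splits by letter class: vowels +1, consonants +5.
Applying it to publish: p(cons)+5=u, u(vowel)+1=v, b(cons)+5=g, l(cons)+5=q, i(vowel)+1=j, s(cons)+5=x, h(cons)+5=m.

uvgqjxm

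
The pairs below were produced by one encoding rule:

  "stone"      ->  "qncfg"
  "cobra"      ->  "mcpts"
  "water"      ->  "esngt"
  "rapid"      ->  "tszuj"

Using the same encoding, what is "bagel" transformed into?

s(18)→q(16) and t(19)→n(13) fit y≡23x+18 (mod 26); the inverse of 23 mod 26 is 17. This is an affine cipher: with a=0,…,z=25, each position x becomes (23x+18) mod 26.
For bagel: b(1)→23·1+18≡15=p; a(0)→23·0+18≡18=s; g(6)→23·6+18≡0=a; e(4)→23·4+18≡6=g; l(11)→23·11+18≡11=l (all mod 26).

psagl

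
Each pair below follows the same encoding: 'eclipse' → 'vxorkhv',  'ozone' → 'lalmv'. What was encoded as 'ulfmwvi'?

Each letter is replaced by its mirror in the alphabet: a↔z, b↔y, c↔x, and so on (the Atbash cipher).
Decoding ulfmwvi: u↔f, l↔o, f↔u, m↔n, w↔d, v↔e, i↔r.

founder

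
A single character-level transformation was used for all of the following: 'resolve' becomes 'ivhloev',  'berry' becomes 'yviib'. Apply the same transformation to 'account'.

Each pair mirrors across the alphabet (r↔i, e↔v, s↔h): positions sum to 25. Each letter is replaced by its mirror in the alphabet: a↔z, b↔y, c↔x, and so on (the Atbash cipher).
For account: a↔z, c↔x, c↔x, o↔l, u↔f, n↔m, t↔g.

zxxlfmg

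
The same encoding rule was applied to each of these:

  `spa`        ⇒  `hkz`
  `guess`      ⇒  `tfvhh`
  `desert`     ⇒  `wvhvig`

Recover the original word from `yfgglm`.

Each pair mirrors across the alphabet (s↔h, p↔k, a↔z): positions sum to 25. Each letter is replaced by its mirror in the alphabet: a↔z, b↔y, c↔x, and so on (the Atbash cipher).
Decoding yfgglm: y↔b, f↔u, g↔t, g↔t, l↔o, m↔n.

button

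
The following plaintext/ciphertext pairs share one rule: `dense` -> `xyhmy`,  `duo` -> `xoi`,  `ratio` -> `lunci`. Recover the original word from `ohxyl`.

Compare letters: d→x is +20, e→y is +20, n→h is +20 — a constant shift. It's a constant shift of +20 (ROT20).
Decoding ohxyl: o−20=u, h−20=n, x−20=d, y−20=e, l−20=r.

under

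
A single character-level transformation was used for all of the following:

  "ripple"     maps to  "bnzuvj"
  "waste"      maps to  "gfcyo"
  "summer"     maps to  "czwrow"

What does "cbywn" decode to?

sword

The shifts repeat in a cycle of length 2: positions 0,1,… shift by +10, +5, then the pattern repeats.
Reversing it on cbywn: c−10=s, b−5=w, y−10=o, w−5=r, n−10=d.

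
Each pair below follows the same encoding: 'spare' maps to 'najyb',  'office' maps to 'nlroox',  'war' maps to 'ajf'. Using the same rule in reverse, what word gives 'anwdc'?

tuner

The word is reversed, then every letter is shifted forward by 9.
Reversing it on anwdc: shift back: a−9=r, n−9=e, w−9=n, d−9=u, c−9=t → renut; then reverse → tuner.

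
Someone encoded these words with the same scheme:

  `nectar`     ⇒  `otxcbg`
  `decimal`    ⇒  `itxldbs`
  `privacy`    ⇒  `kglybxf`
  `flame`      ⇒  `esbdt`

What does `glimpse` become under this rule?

n(13)→o(14) and e(4)→t(19) fit y≡11x+1 (mod 26); the inverse of 11 mod 26 is 19. Each letter's alphabet position (a=0..z=25) is mapped through 11·x+1 mod 26 — an affine cipher.
For glimpse: g(6)→11·6+1≡15=p; l(11)→11·11+1≡18=s; i(8)→11·8+1≡11=l; m(12)→11·12+1≡3=d; p(15)→11·15+1≡10=k; s(18)→11·18+1≡17=r; e(4)→11·4+1≡19=t (all mod 26).

psldkrt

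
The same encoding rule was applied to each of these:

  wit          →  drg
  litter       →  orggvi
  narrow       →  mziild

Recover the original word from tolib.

Each pair mirrors across the alphabet (w↔d, i↔r, t↔g): positions sum to 25. Each letter is replaced by its mirror in the alphabet: a↔z, b↔y, c↔x, and so on (the Atbash cipher).
Reversing it on tolib: t↔g, o↔l, l↔o, i↔r, b↔y.

glory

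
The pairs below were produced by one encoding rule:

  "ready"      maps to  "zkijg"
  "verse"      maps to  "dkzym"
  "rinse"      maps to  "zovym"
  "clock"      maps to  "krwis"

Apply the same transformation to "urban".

cxjgv

Shifts by position in ready: pos 0: r→z (+8), pos 1: e→k (+6), pos 2: a→i (+8), pos 3: d→j (+6) — repeating every 2. The shifts repeat in a cycle of length 2: positions 0,1,… shift by +8, +6, then the pattern repeats.
Applying it to urban: u+8=c, r+6=x, b+8=j, a+6=g, n+8=v.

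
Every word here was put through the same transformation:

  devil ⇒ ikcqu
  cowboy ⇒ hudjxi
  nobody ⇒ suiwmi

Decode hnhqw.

In devil: d→i is +5, e→k is +6, v→c is +7, i→q is +8 — the shift increases by 1 each position. Each letter shifts forward by (position + 5), i.e. 5, 6, 7, … — the shift grows by one for each successive letter.
Undoing it on hnhqw: h−5=c, n−6=h, h−7=a, q−8=i, w−9=n.

chain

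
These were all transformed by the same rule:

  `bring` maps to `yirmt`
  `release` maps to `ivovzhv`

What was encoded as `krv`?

pie

Each pair mirrors across the alphabet (b↔y, r↔i, i↔r): positions sum to 25. Each letter is replaced by its mirror in the alphabet: a↔z, b↔y, c↔x, and so on (the Atbash cipher).
Undoing it on krv: k↔p, r↔i, v↔e.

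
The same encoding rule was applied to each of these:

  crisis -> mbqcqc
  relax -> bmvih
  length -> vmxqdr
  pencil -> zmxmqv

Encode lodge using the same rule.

The shift depends on letter class: consonant c→m is +10, but vowel i→q is +8. Two shifts are in play — +8 for a/e/i/o/u, +10 for every other letter.
For lodge: l(cons)+10=v, o(vowel)+8=w, d(cons)+10=n, g(cons)+10=q, e(vowel)+8=m.

vwnqm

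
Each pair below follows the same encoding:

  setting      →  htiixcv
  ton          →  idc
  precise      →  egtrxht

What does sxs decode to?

did

Each letter is shifted forward by 15 in the alphabet (a Caesar shift of +15).
Reversing it on sxs: s−15=d, x−15=i, s−15=d.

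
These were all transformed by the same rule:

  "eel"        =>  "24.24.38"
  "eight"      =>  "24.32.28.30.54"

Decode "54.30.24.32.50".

their

e(#5)→24 and e(#5)→24: differences scale by 2, so n = 2·pos + 14. The formula is n = 2×(alphabet index, a=1) + 14.
Reversing it on 54.30.24.32.50: 54→(54−14)÷2=20=t, 30→(30−14)÷2=8=h, 24→(24−14)÷2=5=e, 32→(32−14)÷2=9=i, 50→(50−14)÷2=18=r.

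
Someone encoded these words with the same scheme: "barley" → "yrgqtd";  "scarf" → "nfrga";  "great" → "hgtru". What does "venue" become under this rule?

Each letter's alphabet position (a=0..z=25) is mapped through 7·x+17 mod 26 — an affine cipher.
For venue: v(21)→7·21+17≡8=i; e(4)→7·4+17≡19=t; n(13)→7·13+17≡4=e; u(20)→7·20+17≡1=b; e(4)→7·4+17≡19=t (all mod 26).

itebt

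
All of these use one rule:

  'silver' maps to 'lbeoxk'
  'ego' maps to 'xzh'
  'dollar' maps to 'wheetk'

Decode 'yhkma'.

forth

Compare letters: s→l is +19, i→b is +19, l→e is +19 — a constant shift. It's a constant shift of +19 (ROT19).
Decoding yhkma: y−19=f, h−19=o, k−19=r, m−19=t, a−19=h.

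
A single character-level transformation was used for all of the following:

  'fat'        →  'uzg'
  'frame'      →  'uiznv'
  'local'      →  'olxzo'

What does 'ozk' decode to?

Each pair mirrors across the alphabet (f↔u, a↔z, t↔g): positions sum to 25. This is the alphabet-reversal cipher (Atbash): a becomes z, b becomes y, etc.
Decoding ozk: o↔l, z↔a, k↔p.

lap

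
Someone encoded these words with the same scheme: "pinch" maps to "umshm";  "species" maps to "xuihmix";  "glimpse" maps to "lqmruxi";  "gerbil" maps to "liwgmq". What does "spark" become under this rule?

The shift depends on letter class: consonant p→u is +5, but vowel i→m is +4. Two shifts are in play — +4 for a/e/i/o/u, +5 for every other letter.
For spark: s(cons)+5=x, p(cons)+5=u, a(vowel)+4=e, r(cons)+5=w, k(cons)+5=p.

xuewp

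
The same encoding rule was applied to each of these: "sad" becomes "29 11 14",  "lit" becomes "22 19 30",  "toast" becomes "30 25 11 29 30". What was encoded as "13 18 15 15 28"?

cheer

Each letter is replaced by its alphabet position (a=1..z=26) + 10.
Decoding 13 18 15 15 28: 13→(13−10)÷1=3=c, 18→(18−10)÷1=8=h, 15→(15−10)÷1=5=e, 15→(15−10)÷1=5=e, 28→(28−10)÷1=18=r.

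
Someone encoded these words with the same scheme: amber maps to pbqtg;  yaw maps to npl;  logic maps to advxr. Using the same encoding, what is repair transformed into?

gtepxg

Compare letters: a→p is +15, m→b is +15, b→q is +15 — a constant shift. Each letter is shifted forward by 15 in the alphabet (a Caesar shift of +15).
For repair: r+15=g, e+15=t, p+15=e, a+15=p, i+15=x, r+15=g.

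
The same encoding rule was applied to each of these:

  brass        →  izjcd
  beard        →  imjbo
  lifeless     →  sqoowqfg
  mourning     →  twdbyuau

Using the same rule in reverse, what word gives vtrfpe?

olives

In brass: b→i is +7, r→z is +8, a→j is +9, s→c is +10 — the shift increases by 1 each position. Each letter shifts forward by (position + 7), i.e. 7, 8, 9, … — the shift grows by one for each successive letter.
Decoding vtrfpe: v−7=o, t−8=l, r−9=i, f−10=v, p−11=e, e−12=s.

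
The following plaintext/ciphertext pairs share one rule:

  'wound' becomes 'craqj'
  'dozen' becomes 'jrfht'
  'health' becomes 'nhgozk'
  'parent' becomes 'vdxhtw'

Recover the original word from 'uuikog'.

orchid

Shifts by position in wound: pos 0: w→c (+6), pos 1: o→r (+3), pos 2: u→a (+6), pos 3: n→q (+3) — repeating every 2. A repeating key of period 2 is used — shifts +6, +3 over and over.
Reversing it on uuikog: u−6=o, u−3=r, i−6=c, k−3=h, o−6=i, g−3=d.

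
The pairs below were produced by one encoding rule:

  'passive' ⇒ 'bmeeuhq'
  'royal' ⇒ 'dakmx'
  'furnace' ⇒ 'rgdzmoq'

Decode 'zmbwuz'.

napkin

Compare letters: p→b is +12, a→m is +12, s→e is +12 — a constant shift. This is a Caesar cipher with shift 12.
Undoing it on zmbwuz: z−12=n, m−12=a, b−12=p, w−12=k, u−12=i, z−12=n.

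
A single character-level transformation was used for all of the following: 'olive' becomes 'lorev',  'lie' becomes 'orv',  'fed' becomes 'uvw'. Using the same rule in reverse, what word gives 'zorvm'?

alien

Each pair mirrors across the alphabet (o↔l, l↔o, i↔r): positions sum to 25. Each letter is replaced by its mirror in the alphabet: a↔z, b↔y, c↔x, and so on (the Atbash cipher).
Decoding zorvm: z↔a, o↔l, r↔i, v↔e, m↔n.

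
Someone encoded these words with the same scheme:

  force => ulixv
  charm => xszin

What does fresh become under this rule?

uivhs

Each pair mirrors across the alphabet (f↔u, o↔l, r↔i): positions sum to 25. Letters are reflected about the middle of the alphabet (position → 25−position): Atbash.
On fresh: f↔u, r↔i, e↔v, s↔h, h↔s.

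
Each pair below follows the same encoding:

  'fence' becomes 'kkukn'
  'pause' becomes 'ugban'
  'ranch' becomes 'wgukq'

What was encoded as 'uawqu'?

pupil

Letter i (0-indexed) is shifted by i+5, so successive shifts are 5, 6, 7, ….
Undoing it on uawqu: u−5=p, a−6=u, w−7=p, q−8=i, u−9=l.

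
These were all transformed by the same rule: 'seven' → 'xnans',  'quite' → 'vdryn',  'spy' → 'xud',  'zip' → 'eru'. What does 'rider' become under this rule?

wrinw

Two shifts are in play — +9 for a/e/i/o/u, +5 for every other letter.
On rider: r(cons)+5=w, i(vowel)+9=r, d(cons)+5=i, e(vowel)+9=n, r(cons)+5=w.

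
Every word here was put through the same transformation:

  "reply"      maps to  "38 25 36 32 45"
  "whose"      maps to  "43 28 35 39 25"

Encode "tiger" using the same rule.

40 29 27 25 38

r is letter #18 and maps to 38: an offset of 20. The number is (letter's place in the alphabet, a=1) + 20.
For tiger: t=20→40, i=9→29, g=7→27, e=5→25, r=18→38.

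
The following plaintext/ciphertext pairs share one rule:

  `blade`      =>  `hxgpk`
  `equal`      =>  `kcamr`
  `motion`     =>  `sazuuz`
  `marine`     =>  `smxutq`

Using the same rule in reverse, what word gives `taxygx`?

normal

Shifts by position in blade: pos 0: b→h (+6), pos 1: l→x (+12), pos 2: a→g (+6), pos 3: d→p (+12) — repeating every 2. It's a Vigenère-style cipher with numeric key [6,12]: position i shifts by key[i mod 2].
Reversing it on taxygx: t−6=n, a−12=o, x−6=r, y−12=m, g−6=a, x−12=l.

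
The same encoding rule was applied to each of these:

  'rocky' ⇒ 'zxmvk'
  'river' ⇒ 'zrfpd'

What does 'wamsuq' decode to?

Each letter shifts forward by (position + 8), i.e. 8, 9, 10, … — the shift grows by one for each successive letter.
Reversing it on wamsuq: w−8=o, a−9=r, m−10=c, s−11=h, u−12=i, q−13=d.

orchid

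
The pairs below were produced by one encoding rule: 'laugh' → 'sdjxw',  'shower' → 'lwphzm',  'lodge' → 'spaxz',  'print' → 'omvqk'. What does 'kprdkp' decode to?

Each letter's alphabet position (a=0..z=25) is mapped through 25·x+3 mod 26 — an affine cipher.
Decoding kprdkp: k(10)→25·(10−3)≡19=t; p(15)→25·(15−3)≡14=o; r(17)→25·(17−3)≡12=m; d(3)→25·(3−3)≡0=a; k(10)→25·(10−3)≡19=t; p(15)→25·(15−3)≡14=o (all mod 26).

tomato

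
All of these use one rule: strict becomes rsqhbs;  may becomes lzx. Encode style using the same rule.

Each letter is shifted forward by 25 in the alphabet (a Caesar shift of +25).
Applying it to style: s+25=r, t+25=s, y+25=x, l+25=k, e+25=d.

rsxkd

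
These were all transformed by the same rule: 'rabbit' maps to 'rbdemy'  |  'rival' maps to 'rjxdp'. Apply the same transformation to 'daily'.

dbkoc

In rabbit: r→r is +0, a→b is +1, b→d is +2, b→e is +3 — the shift increases by 1 each position. Each letter shifts forward by its position index (0, 1, 2, …) — the shift grows by one for each successive letter.
Applying it to daily: d+0=d, a+1=b, i+2=k, l+3=o, y+4=c.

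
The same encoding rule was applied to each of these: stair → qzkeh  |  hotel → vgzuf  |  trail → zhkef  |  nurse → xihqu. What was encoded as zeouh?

s(18)→q(16) and t(19)→z(25) fit y≡9x+10 (mod 26); the inverse of 9 mod 26 is 3. This is an affine cipher: with a=0,…,z=25, each position x becomes (9x+10) mod 26.
Undoing it on zeouh: z(25)→3·(25−10)≡19=t; e(4)→3·(4−10)≡8=i; o(14)→3·(14−10)≡12=m; u(20)→3·(20−10)≡4=e; h(7)→3·(7−10)≡17=r (all mod 26).

timer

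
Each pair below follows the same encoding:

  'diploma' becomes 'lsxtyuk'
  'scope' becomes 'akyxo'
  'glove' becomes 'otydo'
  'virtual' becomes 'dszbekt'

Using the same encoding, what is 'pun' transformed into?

The rule splits by letter class: vowels +10, consonants +8.
For pun: p(cons)+8=x, u(vowel)+10=e, n(cons)+8=v.

xev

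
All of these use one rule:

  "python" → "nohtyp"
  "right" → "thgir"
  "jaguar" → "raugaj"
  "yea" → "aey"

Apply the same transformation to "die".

eid

The output letters match the input read backwards: python reversed is nohtyp. It's just the letters in reverse order.
On die: reverse → eid.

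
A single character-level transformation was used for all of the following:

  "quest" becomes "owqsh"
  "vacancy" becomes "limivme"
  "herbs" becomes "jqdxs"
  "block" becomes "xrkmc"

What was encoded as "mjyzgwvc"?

chipmunk

q(16)→o(14) and u(20)→w(22) fit y≡15x+8 (mod 26); the inverse of 15 mod 26 is 7. Each letter's alphabet position (a=0..z=25) is mapped through 15·x+8 mod 26 — an affine cipher.
Reversing it on mjyzgwvc: m(12)→7·(12−8)≡2=c; j(9)→7·(9−8)≡7=h; y(24)→7·(24−8)≡8=i; z(25)→7·(25−8)≡15=p; g(6)→7·(6−8)≡12=m; w(22)→7·(22−8)≡20=u; v(21)→7·(21−8)≡13=n; c(2)→7·(2−8)≡10=k (all mod 26).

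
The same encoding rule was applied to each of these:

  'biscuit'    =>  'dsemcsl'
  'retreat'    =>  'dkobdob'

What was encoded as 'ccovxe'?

unless

The output letters match the input read backwards, each shifted +10: biscuit reversed is tiucsib. Two steps: reverse the string, then apply a Caesar shift of +10.
Decoding ccovxe: shift back: c−10=s, c−10=s, o−10=e, v−10=l, x−10=n, e−10=u → sselnu; then reverse → unless.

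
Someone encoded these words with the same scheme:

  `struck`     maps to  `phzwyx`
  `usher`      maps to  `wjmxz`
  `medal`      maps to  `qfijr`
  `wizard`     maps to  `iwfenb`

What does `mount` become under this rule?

The output letters match the input read backwards, each shifted +5: struck reversed is kcurts. Read the word backwards and shift each letter +5.
On mount: reverse → tnuom; then shift: t+5=y, n+5=s, u+5=z, o+5=t, m+5=r.

ysztr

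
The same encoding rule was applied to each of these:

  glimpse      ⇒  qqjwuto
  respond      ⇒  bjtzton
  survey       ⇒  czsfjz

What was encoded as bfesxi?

Shifts by position in glimpse: pos 0: g→q (+10), pos 1: l→q (+5), pos 2: i→j (+1), pos 3: m→w (+10), pos 4: p→u (+5), pos 5: s→t (+1) — repeating every 3. The shifts repeat in a cycle of length 3: positions 0,1,… shift by +10, +5, +1, then the pattern repeats.
Undoing it on bfesxi: b−10=r, f−5=a, e−1=d, s−10=i, x−5=s, i−1=h.

radish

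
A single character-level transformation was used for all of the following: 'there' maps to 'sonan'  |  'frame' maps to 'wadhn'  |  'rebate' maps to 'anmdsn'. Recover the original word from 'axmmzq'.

t(19)→s(18) and h(7)→o(14) fit y≡9x+3 (mod 26); the inverse of 9 mod 26 is 3. Treating letters as 0–25, the rule is x ↦ 9x + 3 (mod 26).
Undoing it on axmmzq: a(0)→3·(0−3)≡17=r; x(23)→3·(23−3)≡8=i; m(12)→3·(12−3)≡1=b; m(12)→3·(12−3)≡1=b; z(25)→3·(25−3)≡14=o; q(16)→3·(16−3)≡13=n (all mod 26).

ribbon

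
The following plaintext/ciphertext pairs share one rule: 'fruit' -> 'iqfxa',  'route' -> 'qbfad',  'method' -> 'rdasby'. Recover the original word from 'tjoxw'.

cabin

f(5)→i(8) and r(17)→q(16) fit y≡5x+9 (mod 26); the inverse of 5 mod 26 is 21. Each letter's alphabet position (a=0..z=25) is mapped through 5·x+9 mod 26 — an affine cipher.
Decoding tjoxw: t(19)→21·(19−9)≡2=c; j(9)→21·(9−9)≡0=a; o(14)→21·(14−9)≡1=b; x(23)→21·(23−9)≡8=i; w(22)→21·(22−9)≡13=n (all mod 26).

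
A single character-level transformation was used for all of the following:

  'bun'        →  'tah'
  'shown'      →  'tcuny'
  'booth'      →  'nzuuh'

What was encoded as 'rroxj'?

The word is reversed, then every letter is shifted forward by 6.
Reversing it on rroxj: shift back: r−6=l, r−6=l, o−6=i, x−6=r, j−6=d → llird; then reverse → drill.

drill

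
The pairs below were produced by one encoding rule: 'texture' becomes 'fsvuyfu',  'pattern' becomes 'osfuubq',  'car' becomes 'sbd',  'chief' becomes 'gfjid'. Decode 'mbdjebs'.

radical

The output letters match the input read backwards, each shifted +1: texture reversed is erutxet. The word is reversed, then every letter is shifted forward by 1.
Reversing it on mbdjebs: shift back: m−1=l, b−1=a, d−1=c, j−1=i, e−1=d, b−1=a, s−1=r → lacidar; then reverse → radical.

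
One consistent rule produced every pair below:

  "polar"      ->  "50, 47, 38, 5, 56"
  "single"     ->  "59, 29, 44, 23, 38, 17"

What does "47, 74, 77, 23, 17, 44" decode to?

p(#16)→50 and o(#15)→47: differences scale by 3, so n = 3·pos + 2. With a=1..z=26, the number is 3·pos + 2.
Decoding 47, 74, 77, 23, 17, 44: 47→(47−2)÷3=15=o, 74→(74−2)÷3=24=x, 77→(77−2)÷3=25=y, 23→(23−2)÷3=7=g, 17→(17−2)÷3=5=e, 44→(44−2)÷3=14=n.

oxygen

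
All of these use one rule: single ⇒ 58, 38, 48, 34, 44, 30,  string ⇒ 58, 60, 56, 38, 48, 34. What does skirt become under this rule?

s(#19)→58 and i(#9)→38: differences scale by 2, so n = 2·pos + 20. Each letter becomes 2×(its alphabet position, a=1..z=26) + 20.
Applying it to skirt: s=19→58, k=11→42, i=9→38, r=18→56, t=20→60.

58, 42, 38, 56, 60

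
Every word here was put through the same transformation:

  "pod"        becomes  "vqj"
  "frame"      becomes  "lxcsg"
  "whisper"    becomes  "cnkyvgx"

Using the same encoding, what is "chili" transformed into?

inkrk

The shift depends on letter class: consonant p→v is +6, but vowel o→q is +2. The rule splits by letter class: vowels +2, consonants +6.
On chili: c(cons)+6=i, h(cons)+6=n, i(vowel)+2=k, l(cons)+6=r, i(vowel)+2=k.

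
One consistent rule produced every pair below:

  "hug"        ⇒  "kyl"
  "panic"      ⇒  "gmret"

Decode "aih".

The word is reversed, then every letter is shifted forward by 4.
Decoding aih: shift back: a−4=w, i−4=e, h−4=d → wed; then reverse → dew.

dew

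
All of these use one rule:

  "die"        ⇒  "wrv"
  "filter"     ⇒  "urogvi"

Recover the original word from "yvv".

Letters are reflected about the middle of the alphabet (position → 25−position): Atbash.
Undoing it on yvv: y↔b, v↔e, v↔e.

bee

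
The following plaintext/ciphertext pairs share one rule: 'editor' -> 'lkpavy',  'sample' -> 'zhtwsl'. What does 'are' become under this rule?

hyl

It's a constant shift of +7 (ROT7).
For are: a+7=h, r+7=y, e+7=l.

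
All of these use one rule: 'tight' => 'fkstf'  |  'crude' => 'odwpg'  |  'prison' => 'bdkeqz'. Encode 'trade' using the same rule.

fdcpg

The shift depends on letter class: consonant t→f is +12, but vowel i→k is +2. Vowels shift forward by 2 and consonants shift forward by 12.
For trade: t(cons)+12=f, r(cons)+12=d, a(vowel)+2=c, d(cons)+12=p, e(vowel)+2=g.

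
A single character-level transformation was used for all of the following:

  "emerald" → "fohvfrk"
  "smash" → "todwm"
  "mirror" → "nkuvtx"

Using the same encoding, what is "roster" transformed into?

In emerald: e→f is +1, m→o is +2, e→h is +3, r→v is +4 — the shift increases by 1 each position. Each letter shifts forward by (position + 1), i.e. 1, 2, 3, … — the shift grows by one for each successive letter.
For roster: r+1=s, o+2=q, s+3=v, t+4=x, e+5=j, r+6=x.

sqvxjx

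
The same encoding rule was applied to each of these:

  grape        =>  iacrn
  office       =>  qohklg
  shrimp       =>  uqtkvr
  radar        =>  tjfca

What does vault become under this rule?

Shifts by position in grape: pos 0: g→i (+2), pos 1: r→a (+9), pos 2: a→c (+2), pos 3: p→r (+2), pos 4: e→n (+9) — repeating every 3. It's a Vigenère-style cipher with numeric key [2,9,2]: position i shifts by key[i mod 3].
For vault: v+2=x, a+9=j, u+2=w, l+2=n, t+9=c.

xjwnc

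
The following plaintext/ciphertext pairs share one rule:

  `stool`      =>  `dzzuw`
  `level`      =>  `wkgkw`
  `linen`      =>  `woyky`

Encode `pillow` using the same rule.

aowrzc

The shifts repeat in a cycle of length 2: positions 0,1,… shift by +11, +6, then the pattern repeats.
Applying it to pillow: p+11=a, i+6=o, l+11=w, l+6=r, o+11=z, w+6=c.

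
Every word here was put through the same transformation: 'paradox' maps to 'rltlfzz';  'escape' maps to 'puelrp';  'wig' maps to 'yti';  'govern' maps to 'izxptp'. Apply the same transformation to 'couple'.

The shift depends on letter class: consonant p→r is +2, but vowel a→l is +11. The rule splits by letter class: vowels +11, consonants +2.
For couple: c(cons)+2=e, o(vowel)+11=z, u(vowel)+11=f, p(cons)+2=r, l(cons)+2=n, e(vowel)+11=p.

ezfrnp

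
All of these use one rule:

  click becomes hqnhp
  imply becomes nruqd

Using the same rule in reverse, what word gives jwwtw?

Compare letters: c→h is +5, l→q is +5, i→n is +5 — a constant shift. This is a Caesar cipher with shift 5.
Decoding jwwtw: j−5=e, w−5=r, w−5=r, t−5=o, w−5=r.

error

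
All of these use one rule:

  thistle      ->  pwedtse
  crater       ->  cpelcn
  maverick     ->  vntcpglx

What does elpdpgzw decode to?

The output letters match the input read backwards, each shifted +11: thistle reversed is eltsiht. Read the word backwards and shift each letter +11.
Decoding elpdpgzw: shift back: e−11=t, l−11=a, p−11=e, d−11=s, p−11=e, g−11=v, z−11=o, w−11=l → taesevol; then reverse → loveseat.

loveseat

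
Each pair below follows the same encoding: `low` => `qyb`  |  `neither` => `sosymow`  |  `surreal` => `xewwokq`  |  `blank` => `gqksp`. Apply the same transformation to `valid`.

The shift depends on letter class: consonant l→q is +5, but vowel o→y is +10. Two shifts are in play — +10 for a/e/i/o/u, +5 for every other letter.
On valid: v(cons)+5=a, a(vowel)+10=k, l(cons)+5=q, i(vowel)+10=s, d(cons)+5=i.

akqsi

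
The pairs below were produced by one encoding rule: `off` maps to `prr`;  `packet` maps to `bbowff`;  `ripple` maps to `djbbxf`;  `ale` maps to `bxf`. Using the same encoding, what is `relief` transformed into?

Two shifts are in play — +1 for a/e/i/o/u, +12 for every other letter.
On relief: r(cons)+12=d, e(vowel)+1=f, l(cons)+12=x, i(vowel)+1=j, e(vowel)+1=f, f(cons)+12=r.

dfxjfr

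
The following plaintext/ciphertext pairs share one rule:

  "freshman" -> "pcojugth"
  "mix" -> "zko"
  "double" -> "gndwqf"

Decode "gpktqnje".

The output letters match the input read backwards, each shifted +2: freshman reversed is namhserf. The word is reversed, then every letter is shifted forward by 2.
Reversing it on gpktqnje: shift back: g−2=e, p−2=n, k−2=i, t−2=r, q−2=o, n−2=l, j−2=h, e−2=c → enirolhc; then reverse → chlorine.

chlorine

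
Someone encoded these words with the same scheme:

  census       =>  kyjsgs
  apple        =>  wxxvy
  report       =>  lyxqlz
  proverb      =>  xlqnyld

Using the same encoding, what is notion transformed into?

jqzaqj

c(2)→k(10) and e(4)→y(24) fit y≡7x+22 (mod 26); the inverse of 7 mod 26 is 15. Each letter's alphabet position (a=0..z=25) is mapped through 7·x+22 mod 26 — an affine cipher.
For notion: n(13)→7·13+22≡9=j; o(14)→7·14+22≡16=q; t(19)→7·19+22≡25=z; i(8)→7·8+22≡0=a; o(14)→7·14+22≡16=q; n(13)→7·13+22≡9=j (all mod 26).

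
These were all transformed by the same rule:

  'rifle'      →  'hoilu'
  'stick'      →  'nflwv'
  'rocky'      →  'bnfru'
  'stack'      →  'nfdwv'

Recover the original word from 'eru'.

rob

The output letters match the input read backwards, each shifted +3: rifle reversed is elfir. Two steps: reverse the string, then apply a Caesar shift of +3.
Undoing it on eru: shift back: e−3=b, r−3=o, u−3=r → bor; then reverse → rob.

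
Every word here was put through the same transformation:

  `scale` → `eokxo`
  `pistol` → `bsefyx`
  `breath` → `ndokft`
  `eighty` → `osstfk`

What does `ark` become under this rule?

kdw

Two shifts are in play — +10 for a/e/i/o/u, +12 for every other letter.
On ark: a(vowel)+10=k, r(cons)+12=d, k(cons)+12=w.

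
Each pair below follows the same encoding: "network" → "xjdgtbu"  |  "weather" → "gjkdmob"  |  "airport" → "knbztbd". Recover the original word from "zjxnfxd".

Shifts by position in network: pos 0: n→x (+10), pos 1: e→j (+5), pos 2: t→d (+10), pos 3: w→g (+10), pos 4: o→t (+5), pos 5: r→b (+10) — repeating every 3. The shifts repeat in a cycle of length 3: positions 0,1,… shift by +10, +5, +10, then the pattern repeats.
Decoding zjxnfxd: z−10=p, j−5=e, x−10=n, n−10=d, f−5=a, x−10=n, d−10=t.

pendant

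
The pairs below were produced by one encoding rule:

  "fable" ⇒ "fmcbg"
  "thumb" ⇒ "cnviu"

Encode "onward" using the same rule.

Two steps: reverse the string, then apply a Caesar shift of +1.
Applying it to onward: reverse → drawno; then shift: d+1=e, r+1=s, a+1=b, w+1=x, n+1=o, o+1=p.

esbxop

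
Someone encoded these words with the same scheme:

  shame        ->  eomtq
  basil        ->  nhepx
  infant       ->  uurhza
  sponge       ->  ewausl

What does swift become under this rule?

edumf

Shifts by position in shame: pos 0: s→e (+12), pos 1: h→o (+7), pos 2: a→m (+12), pos 3: m→t (+7) — repeating every 2. A repeating key of period 2 is used — shifts +12, +7 over and over.
On swift: s+12=e, w+7=d, i+12=u, f+7=m, t+12=f.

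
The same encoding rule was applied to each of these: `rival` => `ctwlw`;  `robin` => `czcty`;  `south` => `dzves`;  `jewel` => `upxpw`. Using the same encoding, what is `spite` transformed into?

Shifts by position in rival: pos 0: r→c (+11), pos 1: i→t (+11), pos 2: v→w (+1), pos 3: a→l (+11), pos 4: l→w (+11) — repeating every 3. It's a Vigenère-style cipher with numeric key [11,11,1]: position i shifts by key[i mod 3].
On spite: s+11=d, p+11=a, i+1=j, t+11=e, e+11=p.

dajep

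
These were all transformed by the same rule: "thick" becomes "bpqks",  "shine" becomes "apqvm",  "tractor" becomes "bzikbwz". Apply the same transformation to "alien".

Compare letters: t→b is +8, h→p is +8, i→q is +8 — a constant shift. It's a constant shift of +8 (ROT8).
For alien: a+8=i, l+8=t, i+8=q, e+8=m, n+8=v.

itqmv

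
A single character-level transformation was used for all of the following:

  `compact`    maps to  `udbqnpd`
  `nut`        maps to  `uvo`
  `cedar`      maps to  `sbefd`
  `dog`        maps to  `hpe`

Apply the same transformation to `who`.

The output letters match the input read backwards, each shifted +1: compact reversed is tcapmoc. Read the word backwards and shift each letter +1.
Applying it to who: reverse → ohw; then shift: o+1=p, h+1=i, w+1=x.

pix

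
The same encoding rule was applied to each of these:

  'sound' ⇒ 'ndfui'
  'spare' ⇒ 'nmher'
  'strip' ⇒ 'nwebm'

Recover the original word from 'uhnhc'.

s(18)→n(13) and o(14)→d(3) fit y≡9x+7 (mod 26); the inverse of 9 mod 26 is 3. This is an affine cipher: with a=0,…,z=25, each position x becomes (9x+7) mod 26.
Decoding uhnhc: u(20)→3·(20−7)≡13=n; h(7)→3·(7−7)≡0=a; n(13)→3·(13−7)≡18=s; h(7)→3·(7−7)≡0=a; c(2)→3·(2−7)≡11=l (all mod 26).

nasal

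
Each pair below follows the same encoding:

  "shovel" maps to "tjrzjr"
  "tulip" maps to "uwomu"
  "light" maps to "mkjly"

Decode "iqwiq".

hotel

The shift increases by 1 at each position, starting from +1: 1, 2, 3, ….
Reversing it on iqwiq: i−1=h, q−2=o, w−3=t, i−4=e, q−5=l.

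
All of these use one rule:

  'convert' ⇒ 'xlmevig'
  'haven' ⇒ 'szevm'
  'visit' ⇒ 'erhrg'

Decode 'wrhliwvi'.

Each pair mirrors across the alphabet (c↔x, o↔l, n↔m): positions sum to 25. Letters are reflected about the middle of the alphabet (position → 25−position): Atbash.
Reversing it on wrhliwvi: w↔d, r↔i, h↔s, l↔o, i↔r, w↔d, v↔e, i↔r.

disorder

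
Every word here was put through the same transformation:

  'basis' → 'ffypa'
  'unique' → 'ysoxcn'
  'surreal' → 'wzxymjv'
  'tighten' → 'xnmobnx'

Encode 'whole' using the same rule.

In basis: b→f is +4, a→f is +5, s→y is +6, i→p is +7 — the shift increases by 1 each position. Each letter shifts forward by (position + 4), i.e. 4, 5, 6, … — the shift grows by one for each successive letter.
On whole: w+4=a, h+5=m, o+6=u, l+7=s, e+8=m.

amusm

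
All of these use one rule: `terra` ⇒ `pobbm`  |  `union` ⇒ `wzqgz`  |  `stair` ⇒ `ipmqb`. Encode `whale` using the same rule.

kjmlo

t(19)→p(15) and e(4)→o(14) fit y≡7x+12 (mod 26); the inverse of 7 mod 26 is 15. This is an affine cipher: with a=0,…,z=25, each position x becomes (7x+12) mod 26.
On whale: w(22)→7·22+12≡10=k; h(7)→7·7+12≡9=j; a(0)→7·0+12≡12=m; l(11)→7·11+12≡11=l; e(4)→7·4+12≡14=o (all mod 26).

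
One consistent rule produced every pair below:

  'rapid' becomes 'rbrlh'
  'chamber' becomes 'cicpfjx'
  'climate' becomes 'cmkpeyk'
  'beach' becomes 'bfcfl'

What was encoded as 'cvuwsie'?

In rapid: r→r is +0, a→b is +1, p→r is +2, i→l is +3 — the shift increases by 1 each position. Letter i (0-indexed) is shifted by i+0, so successive shifts are 0, 1, 2, ….
Undoing it on cvuwsie: c−0=c, v−1=u, u−2=s, w−3=t, s−4=o, i−5=d, e−6=y.

custody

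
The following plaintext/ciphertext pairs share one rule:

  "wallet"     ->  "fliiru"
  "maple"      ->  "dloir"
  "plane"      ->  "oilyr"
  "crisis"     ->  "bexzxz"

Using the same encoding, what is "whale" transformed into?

Each letter's alphabet position (a=0..z=25) is mapped through 21·x+11 mod 26 — an affine cipher.
For whale: w(22)→21·22+11≡5=f; h(7)→21·7+11≡2=c; a(0)→21·0+11≡11=l; l(11)→21·11+11≡8=i; e(4)→21·4+11≡17=r (all mod 26).

fclir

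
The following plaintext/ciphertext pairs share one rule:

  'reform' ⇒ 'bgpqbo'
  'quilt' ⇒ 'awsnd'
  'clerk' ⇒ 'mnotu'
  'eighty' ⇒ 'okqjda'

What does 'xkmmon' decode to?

Shifts by position in reform: pos 0: r→b (+10), pos 1: e→g (+2), pos 2: f→p (+10), pos 3: o→q (+2) — repeating every 2. A repeating key of period 2 is used — shifts +10, +2 over and over.
Reversing it on xkmmon: x−10=n, k−2=i, m−10=c, m−2=k, o−10=e, n−2=l.

nickel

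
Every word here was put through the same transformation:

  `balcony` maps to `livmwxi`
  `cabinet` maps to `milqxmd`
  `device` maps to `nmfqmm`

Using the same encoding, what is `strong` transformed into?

cdbwxq

The shift depends on letter class: consonant b→l is +10, but vowel a→i is +8. Vowels shift forward by 8 and consonants shift forward by 10.
On strong: s(cons)+10=c, t(cons)+10=d, r(cons)+10=b, o(vowel)+8=w, n(cons)+10=x, g(cons)+10=q.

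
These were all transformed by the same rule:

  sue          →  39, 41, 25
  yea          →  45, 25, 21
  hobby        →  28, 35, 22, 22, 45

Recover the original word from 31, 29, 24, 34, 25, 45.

s is letter #19 and maps to 39: an offset of 20. Each letter is replaced by its alphabet position (a=1..z=26) + 20.
Decoding 31, 29, 24, 34, 25, 45: 31→(31−20)÷1=11=k, 29→(29−20)÷1=9=i, 24→(24−20)÷1=4=d, 34→(34−20)÷1=14=n, 25→(25−20)÷1=5=e, 45→(45−20)÷1=25=y.

kidney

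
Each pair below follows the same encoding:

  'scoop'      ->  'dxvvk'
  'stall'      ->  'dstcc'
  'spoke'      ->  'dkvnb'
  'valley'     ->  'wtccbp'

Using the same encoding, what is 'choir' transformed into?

xuvjo

s(18)→d(3) and c(2)→x(23) fit y≡15x+19 (mod 26); the inverse of 15 mod 26 is 7. Each letter's alphabet position (a=0..z=25) is mapped through 15·x+19 mod 26 — an affine cipher.
On choir: c(2)→15·2+19≡23=x; h(7)→15·7+19≡20=u; o(14)→15·14+19≡21=v; i(8)→15·8+19≡9=j; r(17)→15·17+19≡14=o (all mod 26).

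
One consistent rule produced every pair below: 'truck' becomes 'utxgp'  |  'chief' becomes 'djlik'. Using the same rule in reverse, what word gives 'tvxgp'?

stuck

In truck: t→u is +1, r→t is +2, u→x is +3, c→g is +4 — the shift increases by 1 each position. Letter i (0-indexed) is shifted by i+1, so successive shifts are 1, 2, 3, ….
Decoding tvxgp: t−1=s, v−2=t, x−3=u, g−4=c, p−5=k.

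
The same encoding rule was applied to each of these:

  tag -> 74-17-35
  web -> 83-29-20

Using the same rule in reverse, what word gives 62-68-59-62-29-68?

The formula is n = 3×(alphabet index, a=1) + 14.
Undoing it on 62-68-59-62-29-68: 62→(62−14)÷3=16=p, 68→(68−14)÷3=18=r, 59→(59−14)÷3=15=o, 62→(62−14)÷3=16=p, 29→(29−14)÷3=5=e, 68→(68−14)÷3=18=r.

proper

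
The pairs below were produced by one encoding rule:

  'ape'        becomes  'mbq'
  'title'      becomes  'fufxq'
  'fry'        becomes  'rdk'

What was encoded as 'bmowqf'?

Compare letters: a→m is +12, p→b is +12, e→q is +12 — a constant shift. Each letter is shifted forward by 12 in the alphabet (a Caesar shift of +12).
Decoding bmowqf: b−12=p, m−12=a, o−12=c, w−12=k, q−12=e, f−12=t.

packet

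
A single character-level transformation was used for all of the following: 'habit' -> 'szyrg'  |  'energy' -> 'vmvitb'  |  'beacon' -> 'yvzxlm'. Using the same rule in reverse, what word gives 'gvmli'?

Each pair mirrors across the alphabet (h↔s, a↔z, b↔y): positions sum to 25. Letters are reflected about the middle of the alphabet (position → 25−position): Atbash.
Reversing it on gvmli: g↔t, v↔e, m↔n, l↔o, i↔r.

tenor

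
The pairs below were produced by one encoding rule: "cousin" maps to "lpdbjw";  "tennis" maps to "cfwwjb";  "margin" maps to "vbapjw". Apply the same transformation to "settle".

The shifts repeat in a cycle of length 3: positions 0,1,… shift by +9, +1, +9, then the pattern repeats.
Applying it to settle: s+9=b, e+1=f, t+9=c, t+9=c, l+1=m, e+9=n.

bfccmn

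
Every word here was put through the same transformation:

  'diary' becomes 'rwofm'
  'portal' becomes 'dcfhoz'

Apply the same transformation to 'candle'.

Compare letters: d→r is +14, i→w is +14, a→o is +14 — a constant shift. Each letter is shifted forward by 14 in the alphabet (a Caesar shift of +14).
For candle: c+14=q, a+14=o, n+14=b, d+14=r, l+14=z, e+14=s.

qobrzs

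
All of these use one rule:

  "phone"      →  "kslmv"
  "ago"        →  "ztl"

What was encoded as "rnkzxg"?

impact

Each pair mirrors across the alphabet (p↔k, h↔s, o↔l): positions sum to 25. This is the alphabet-reversal cipher (Atbash): a becomes z, b becomes y, etc.
Reversing it on rnkzxg: r↔i, n↔m, k↔p, z↔a, x↔c, g↔t.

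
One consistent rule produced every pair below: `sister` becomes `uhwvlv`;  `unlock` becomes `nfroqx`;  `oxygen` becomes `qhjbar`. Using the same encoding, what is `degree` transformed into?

Two steps: reverse the string, then apply a Caesar shift of +3.
On degree: reverse → eerged; then shift: e+3=h, e+3=h, r+3=u, g+3=j, e+3=h, d+3=g.

hhujhg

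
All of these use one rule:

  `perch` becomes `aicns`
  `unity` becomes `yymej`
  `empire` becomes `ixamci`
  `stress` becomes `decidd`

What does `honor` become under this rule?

ssysc

The shift depends on letter class: consonant p→a is +11, but vowel e→i is +4. The rule splits by letter class: vowels +4, consonants +11.
For honor: h(cons)+11=s, o(vowel)+4=s, n(cons)+11=y, o(vowel)+4=s, r(cons)+11=c.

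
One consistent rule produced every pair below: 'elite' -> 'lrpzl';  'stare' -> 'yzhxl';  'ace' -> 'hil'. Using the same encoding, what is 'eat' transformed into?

The shift depends on letter class: consonant l→r is +6, but vowel e→l is +7. Two shifts are in play — +7 for a/e/i/o/u, +6 for every other letter.
Applying it to eat: e(vowel)+7=l, a(vowel)+7=h, t(cons)+6=z.

lhz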